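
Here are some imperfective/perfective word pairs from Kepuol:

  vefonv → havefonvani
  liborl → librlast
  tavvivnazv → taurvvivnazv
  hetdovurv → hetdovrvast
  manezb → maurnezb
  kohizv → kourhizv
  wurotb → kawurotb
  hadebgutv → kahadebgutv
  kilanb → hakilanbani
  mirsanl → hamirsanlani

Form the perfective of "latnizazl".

laurtnizazl

manezb and wurotb both end in -b yet inflect differently (maurnezb, kawurotb), so the final letter is not what conditions the rule; the second-to-last letter is.
"latnizazl" has second-to-last letter 'z'. The stems whose second-to-last letter is 'z' (manezb → maurnezb, kohizv → kourhizv, tavvivnazv → taurvvivnazv) insert -ur- after the first vowel.
The other patterns: stems whose second-to-last letter is 't' add the prefix ka-; stems whose second-to-last letter is 'n' add ha- … -ani around the stem; stems whose second-to-last letter is 'r' delete the last vowel and add -ast.
So latnizazl → laurtnizazl.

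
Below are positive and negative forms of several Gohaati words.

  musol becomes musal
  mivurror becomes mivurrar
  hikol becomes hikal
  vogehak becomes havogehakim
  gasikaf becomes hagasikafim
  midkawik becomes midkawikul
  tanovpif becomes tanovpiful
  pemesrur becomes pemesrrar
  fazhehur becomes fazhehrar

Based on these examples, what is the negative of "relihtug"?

relihtgar

vogehak and midkawik both end in -k yet inflect differently (havogehakim, midkawikul), so the final letter is not what conditions the rule; the last vowel is.
"relihtug" has last vowel 'u'. The stems whose last vowel is 'u' (pemesrur → pemesrrar, fazhehur → fazhehrar) delete the last vowel and add -ar.
So relihtug → relihtgar.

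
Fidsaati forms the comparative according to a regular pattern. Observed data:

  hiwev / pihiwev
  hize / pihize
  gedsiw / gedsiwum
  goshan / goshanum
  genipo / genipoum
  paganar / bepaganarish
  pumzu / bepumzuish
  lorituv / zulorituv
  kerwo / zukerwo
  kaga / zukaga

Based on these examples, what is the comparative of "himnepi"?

pihimnepi

hiwev and lorituv both end in -v yet inflect differently (pihiwev, zulorituv), so the final letter is not what conditions the rule; the first letter is.
"himnepi" begins with h-. The stems beginning with h- (hiwev → pihiwev, hize → pihize) add the prefix pi-.
So himnepi → pihimnepi.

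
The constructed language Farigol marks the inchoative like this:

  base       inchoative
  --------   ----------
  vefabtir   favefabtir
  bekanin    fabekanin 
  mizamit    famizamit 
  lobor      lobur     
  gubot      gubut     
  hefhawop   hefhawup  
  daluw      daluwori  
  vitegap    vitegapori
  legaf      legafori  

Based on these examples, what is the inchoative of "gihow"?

vefabtir and lobor both end in -r yet inflect differently (favefabtir, lobur), so the final letter is not what conditions the rule; the last vowel is.
"gihow" has last vowel 'o'. The stems whose last vowel is 'o' (lobor → lobur, gubot → gubut, hefhawop → hefhawup) change the last vowel to 'u'.
The other patterns: stems whose last vowel is 'i' add the prefix fa-; stems whose last vowel is 'a' or 'u' add -ori.
So gihow → gihuw.

gihuw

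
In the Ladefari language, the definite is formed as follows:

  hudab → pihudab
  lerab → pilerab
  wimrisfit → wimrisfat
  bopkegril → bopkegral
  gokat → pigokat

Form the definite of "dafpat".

gokat and wimrisfit both end in -t yet inflect differently (pigokat, wimrisfat), so the final letter is not what conditions the rule; the last vowel is.
"dafpat" has last vowel 'a'. The stems whose last vowel is 'a' (lerab → pilerab, gokat → pigokat, hudab → pihudab) add the prefix pi-.
So dafpat → pidafpat.

pidafpat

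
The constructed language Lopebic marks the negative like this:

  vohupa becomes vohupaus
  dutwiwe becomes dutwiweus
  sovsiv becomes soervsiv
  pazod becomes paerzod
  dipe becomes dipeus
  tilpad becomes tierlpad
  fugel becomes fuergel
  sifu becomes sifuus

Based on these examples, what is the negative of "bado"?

vohupa and tilpad both have last vowel 'a' yet inflect differently (vohupaus, tierlpad), so the last vowel is not what conditions the rule; whether the stem ends in a vowel or a consonant is.
"bado" ends in a vowel. The stems ending in a vowel (dipe → dipeus, vohupa → vohupaus, sifu → sifuus) add -us.
The other pattern: stems ending in a consonant insert -er- after the first vowel.
So bado → badous.

badous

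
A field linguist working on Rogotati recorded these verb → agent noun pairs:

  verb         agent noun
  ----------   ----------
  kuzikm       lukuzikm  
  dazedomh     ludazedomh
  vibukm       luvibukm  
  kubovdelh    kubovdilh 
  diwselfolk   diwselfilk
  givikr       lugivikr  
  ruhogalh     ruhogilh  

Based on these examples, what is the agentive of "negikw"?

lunegikw

ruhogalh and dazedomh both end in -h yet inflect differently (ruhogilh, ludazedomh), so the final letter is not what conditions the rule; the second-to-last letter is.
"negikw" has second-to-last letter 'k'. The stems whose second-to-last letter is 'k' (vibukm → luvibukm, givikr → lugivikr, kuzikm → lukuzikm) add the prefix lu-.
So negikw → lunegikw.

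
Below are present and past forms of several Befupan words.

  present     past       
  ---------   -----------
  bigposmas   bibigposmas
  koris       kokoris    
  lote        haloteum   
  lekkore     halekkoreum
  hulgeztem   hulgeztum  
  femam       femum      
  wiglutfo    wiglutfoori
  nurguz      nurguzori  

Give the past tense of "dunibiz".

lote and hulgeztem both have last vowel 'e' yet inflect differently (haloteum, hulgeztum), so the last vowel is not what conditions the rule; the final letter is.
"dunibiz" ends in -z. The one such stem in the data (nurguz → nurguzori) adds -ori, so the same rule applies.
So dunibiz → dunibizori.

dunibizori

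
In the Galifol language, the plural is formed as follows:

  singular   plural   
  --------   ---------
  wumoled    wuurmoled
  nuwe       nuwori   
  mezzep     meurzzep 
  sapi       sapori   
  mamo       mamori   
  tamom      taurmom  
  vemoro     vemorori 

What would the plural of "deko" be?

dekori

tamom and mamo both have last vowel 'o' yet inflect differently (taurmom, mamori), so the last vowel is not what conditions the rule; whether the stem ends in a vowel or a consonant is.
"deko" ends in a vowel. The stems ending in a vowel (mamo → mamori, nuwe → nuwori, vemoro → vemorori) drop the final letter and add -ori.
So deko → dekori.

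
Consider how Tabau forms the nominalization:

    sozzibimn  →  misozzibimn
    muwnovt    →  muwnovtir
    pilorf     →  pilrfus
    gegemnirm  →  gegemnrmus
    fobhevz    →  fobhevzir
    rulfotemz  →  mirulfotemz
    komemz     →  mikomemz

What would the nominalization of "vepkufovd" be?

vepkufovdir

fobhevz and rulfotemz both end in -z yet inflect differently (fobhevzir, mirulfotemz), so the final letter is not what conditions the rule; the second-to-last letter is.
"vepkufovd" has second-to-last letter 'v'. The stems whose second-to-last letter is 'v' (fobhevz → fobhevzir, muwnovt → muwnovtir) add -ir.
The other patterns: stems whose second-to-last letter is 'r' delete the last vowel and add -us; stems whose second-to-last letter is 'm' add the prefix mi-.
So vepkufovd → vepkufovdir.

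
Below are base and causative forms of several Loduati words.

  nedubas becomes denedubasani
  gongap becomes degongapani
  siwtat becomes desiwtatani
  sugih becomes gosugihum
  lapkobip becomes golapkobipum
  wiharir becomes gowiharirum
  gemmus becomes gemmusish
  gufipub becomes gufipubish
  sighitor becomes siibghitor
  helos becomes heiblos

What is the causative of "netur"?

neturish

gongap and lapkobip both end in -p yet inflect differently (degongapani, golapkobipum), so the final letter is not what conditions the rule; the last vowel is.
"netur" has last vowel 'u'. The stems whose last vowel is 'u' (gemmus → gemmusish, gufipub → gufipubish) add -ish.
The other patterns: stems whose last vowel is 'a' add de- … -ani around the stem; stems whose last vowel is 'i' add go- … -um around the stem; stems whose last vowel is 'o' insert -ib- after the first vowel.
So netur → neturish.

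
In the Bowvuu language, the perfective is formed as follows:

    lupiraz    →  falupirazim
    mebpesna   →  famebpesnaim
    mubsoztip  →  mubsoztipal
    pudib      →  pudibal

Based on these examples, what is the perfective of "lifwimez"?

mebpesna and mubsoztip both begin with m- yet inflect differently (famebpesnaim, mubsoztipal), so the first letter is not what conditions the rule; the final letter is.
"lifwimez" ends in -z. The one such stem in the data (lupiraz → falupirazim) adds fa- … -im around the stem, so the same rule applies.
So lifwimez → falifwimezim.

falifwimezim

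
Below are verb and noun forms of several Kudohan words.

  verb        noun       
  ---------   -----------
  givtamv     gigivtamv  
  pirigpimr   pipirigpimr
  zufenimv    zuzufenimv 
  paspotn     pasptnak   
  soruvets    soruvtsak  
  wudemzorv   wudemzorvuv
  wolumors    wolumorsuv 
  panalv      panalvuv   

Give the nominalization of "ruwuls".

givtamv and wudemzorv both end in -v yet inflect differently (gigivtamv, wudemzorvuv), so the final letter is not what conditions the rule; the second-to-last letter is.
"ruwuls" has second-to-last letter 'l'. The one such stem in the data (panalv → panalvuv) adds -uv, so the same rule applies.
The other patterns: stems whose second-to-last letter is 'm' repeat the first consonant+vowel as a prefix; stems whose second-to-last letter is 't' delete the last vowel and add -ak.
So ruwuls → ruwulsuv.

ruwulsuv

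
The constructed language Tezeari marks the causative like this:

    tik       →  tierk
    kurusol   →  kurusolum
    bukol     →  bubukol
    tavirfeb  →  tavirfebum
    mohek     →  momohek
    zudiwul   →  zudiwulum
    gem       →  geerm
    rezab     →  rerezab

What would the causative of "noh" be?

"noh" has 1 vowel. The stems with 1 vowel (tik → tierk, gem → geerm) insert -er- after the first vowel.
The other patterns: stems with 2 vowels repeat the first consonant+vowel as a prefix; stems with 3 vowels add -um.
So noh → noerh.

noerh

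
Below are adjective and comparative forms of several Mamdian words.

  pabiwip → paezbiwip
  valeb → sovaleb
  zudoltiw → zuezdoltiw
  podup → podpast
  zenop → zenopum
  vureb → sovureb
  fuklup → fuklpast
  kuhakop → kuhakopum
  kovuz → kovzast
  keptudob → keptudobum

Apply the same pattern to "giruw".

zenop and pabiwip both end in -p yet inflect differently (zenopum, paezbiwip), so the final letter is not what conditions the rule; the last vowel is.
"giruw" has last vowel 'u'. The stems whose last vowel is 'u' (kovuz → kovzast, podup → podpast, fuklup → fuklpast) delete the last vowel and add -ast.
The other patterns: stems whose last vowel is 'o' add -um; stems whose last vowel is 'i' insert -ez- after the first vowel; stems whose last vowel is 'e' add the prefix so-.
So giruw → girwast.

girwast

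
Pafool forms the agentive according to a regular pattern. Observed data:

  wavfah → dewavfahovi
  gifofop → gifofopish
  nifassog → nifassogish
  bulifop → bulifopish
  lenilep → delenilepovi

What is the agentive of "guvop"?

guvopish

gifofop and lenilep both end in -p yet inflect differently (gifofopish, delenilepovi), so the final letter is not what conditions the rule; the last vowel is.
"guvop" has last vowel 'o'. The stems whose last vowel is 'o' (nifassog → nifassogish, gifofop → gifofopish, bulifop → bulifopish) add -ish.
So guvop → guvopish.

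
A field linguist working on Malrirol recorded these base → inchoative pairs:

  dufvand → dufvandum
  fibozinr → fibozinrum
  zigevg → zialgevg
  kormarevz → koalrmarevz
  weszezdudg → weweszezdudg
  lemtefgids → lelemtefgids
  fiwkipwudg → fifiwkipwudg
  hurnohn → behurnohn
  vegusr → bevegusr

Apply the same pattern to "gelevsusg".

zigevg and weszezdudg both end in -g yet inflect differently (zialgevg, weweszezdudg), so the final letter is not what conditions the rule; the second-to-last letter is.
"gelevsusg" has second-to-last letter 's'. The one such stem in the data (vegusr → bevegusr) adds the prefix be-, so the same rule applies.
The other patterns: stems whose second-to-last letter is 'n' add -um; stems whose second-to-last letter is 'v' insert -al- after the first vowel; stems whose second-to-last letter is 'd' repeat the first consonant+vowel as a prefix.
So gelevsusg → begelevsusg.

begelevsusg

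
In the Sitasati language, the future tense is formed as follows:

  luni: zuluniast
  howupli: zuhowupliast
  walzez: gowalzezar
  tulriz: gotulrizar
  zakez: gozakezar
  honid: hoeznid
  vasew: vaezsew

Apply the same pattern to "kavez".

gokavezar

luni and tulriz both have last vowel 'i' yet inflect differently (zuluniast, gotulrizar), so the last vowel is not what conditions the rule; the final letter is.
"kavez" ends in -z. The stems ending in -z (walzez → gowalzezar, tulriz → gotulrizar, zakez → gozakezar) add go- … -ar around the stem.
The other patterns: stems ending in -i add zu- … -ast around the stem; stems ending in -d or -w insert -ez- after the first vowel.
So kavez → gokavezar.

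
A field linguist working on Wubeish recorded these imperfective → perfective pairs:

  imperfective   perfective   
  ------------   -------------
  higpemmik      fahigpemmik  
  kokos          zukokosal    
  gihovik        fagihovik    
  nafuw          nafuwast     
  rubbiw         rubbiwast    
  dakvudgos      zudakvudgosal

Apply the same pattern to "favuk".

rubbiw and higpemmik both have last vowel 'i' yet inflect differently (rubbiwast, fahigpemmik), so the last vowel is not what conditions the rule; the final letter is.
"favuk" ends in -k. The stems ending in -k (higpemmik → fahigpemmik, gihovik → fagihovik) add the prefix fa-.
So favuk → fafavuk.

fafavuk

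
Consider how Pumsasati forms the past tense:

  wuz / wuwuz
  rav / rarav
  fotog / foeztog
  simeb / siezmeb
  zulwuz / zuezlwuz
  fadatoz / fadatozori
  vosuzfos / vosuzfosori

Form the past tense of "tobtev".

toezbtev

wuz and zulwuz both end in -z yet inflect differently (wuwuz, zuezlwuz), so the final letter is not what conditions the rule; the number of vowels is.
"tobtev" has 2 vowels. The stems with 2 vowels (fotog → foeztog, simeb → siezmeb, zulwuz → zuezlwuz) insert -ez- after the first vowel.
The other patterns: stems with 1 vowel repeat the first consonant+vowel as a prefix; stems with 3 vowels add -ori.
So tobtev → toezbtev.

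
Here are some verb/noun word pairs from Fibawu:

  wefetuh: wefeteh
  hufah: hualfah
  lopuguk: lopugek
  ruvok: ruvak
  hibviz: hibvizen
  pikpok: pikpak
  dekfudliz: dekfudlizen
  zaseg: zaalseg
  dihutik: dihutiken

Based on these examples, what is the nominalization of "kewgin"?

dihutik and ruvok both end in -k yet inflect differently (dihutiken, ruvak), so the final letter is not what conditions the rule; the last vowel is.
"kewgin" has last vowel 'i'. The stems whose last vowel is 'i' (hibviz → hibvizen, dihutik → dihutiken, dekfudliz → dekfudlizen) add -en.
So kewgin → kewginen.

kewginen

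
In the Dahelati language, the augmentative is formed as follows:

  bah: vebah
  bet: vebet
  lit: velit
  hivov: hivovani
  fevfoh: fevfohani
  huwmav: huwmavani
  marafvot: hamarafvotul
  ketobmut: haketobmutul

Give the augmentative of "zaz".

"zaz" has 1 vowel. The stems with 1 vowel (bah → vebah, bet → vebet, lit → velit) add the prefix ve-.
The other patterns: stems with 2 vowels add -ani; stems with 3 vowels add ha- … -ul around the stem.
So zaz → vezaz.

vezaz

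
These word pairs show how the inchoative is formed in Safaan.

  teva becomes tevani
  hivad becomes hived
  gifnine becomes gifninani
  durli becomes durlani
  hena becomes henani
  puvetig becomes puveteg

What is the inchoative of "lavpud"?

lavped

"lavpud" ends in a consonant. The stems ending in a consonant (hivad → hived, puvetig → puveteg) change the last vowel to 'e'.
The other pattern: stems ending in a vowel drop the final letter and add -ani.
So lavpud → lavped.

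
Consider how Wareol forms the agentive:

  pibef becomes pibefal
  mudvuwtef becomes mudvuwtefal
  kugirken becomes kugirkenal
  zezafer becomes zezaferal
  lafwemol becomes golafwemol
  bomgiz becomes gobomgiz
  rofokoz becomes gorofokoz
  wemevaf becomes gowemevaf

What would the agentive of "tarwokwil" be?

pibef and wemevaf both end in -f yet inflect differently (pibefal, gowemevaf), so the final letter is not what conditions the rule; the last vowel is.
"tarwokwil" has last vowel 'i'. The one such stem in the data (bomgiz → gobomgiz) adds the prefix go-, so the same rule applies.
The other pattern: stems whose last vowel is 'e' add -al.
So tarwokwil → gotarwokwil.

gotarwokwil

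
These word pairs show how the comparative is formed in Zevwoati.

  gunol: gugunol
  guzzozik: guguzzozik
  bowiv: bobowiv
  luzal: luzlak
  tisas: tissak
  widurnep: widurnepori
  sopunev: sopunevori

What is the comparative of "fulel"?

"fulel" has last vowel 'e'. The stems whose last vowel is 'e' (widurnep → widurnepori, sopunev → sopunevori) add -ori.
So fulel → fulelori.

fulelori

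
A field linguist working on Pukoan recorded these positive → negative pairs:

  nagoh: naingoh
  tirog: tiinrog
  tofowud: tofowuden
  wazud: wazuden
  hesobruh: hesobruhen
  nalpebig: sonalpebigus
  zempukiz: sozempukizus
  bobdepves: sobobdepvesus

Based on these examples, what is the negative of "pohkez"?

"pohkez" has last vowel 'e'. The one such stem in the data (bobdepves → sobobdepvesus) adds so- … -us around the stem, so the same rule applies.
The other patterns: stems whose last vowel is 'o' insert -in- after the first vowel; stems whose last vowel is 'u' add -en.
So pohkez → sopohkezus.

sopohkezus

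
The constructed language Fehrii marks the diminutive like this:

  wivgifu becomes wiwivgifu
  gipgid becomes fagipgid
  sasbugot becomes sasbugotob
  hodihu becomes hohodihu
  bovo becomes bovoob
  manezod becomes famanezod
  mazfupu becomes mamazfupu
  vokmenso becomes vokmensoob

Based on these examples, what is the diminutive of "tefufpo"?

manezod and bovo both have last vowel 'o' yet inflect differently (famanezod, bovoob), so the last vowel is not what conditions the rule; the final letter is.
"tefufpo" ends in -o. The stems ending in -o (bovo → bovoob, vokmenso → vokmensoob) add -ob.
So tefufpo → tefufpoob.

tefufpoob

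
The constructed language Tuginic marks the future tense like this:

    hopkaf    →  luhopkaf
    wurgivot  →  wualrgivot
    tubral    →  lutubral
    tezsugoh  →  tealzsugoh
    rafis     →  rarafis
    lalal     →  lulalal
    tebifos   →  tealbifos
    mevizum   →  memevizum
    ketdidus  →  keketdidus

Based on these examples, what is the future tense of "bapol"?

tebifos and ketdidus both end in -s yet inflect differently (tealbifos, keketdidus), so the final letter is not what conditions the rule; the last vowel is.
"bapol" has last vowel 'o'. The stems whose last vowel is 'o' (wurgivot → wualrgivot, tezsugoh → tealzsugoh, tebifos → tealbifos) insert -al- after the first vowel.
The other patterns: stems whose last vowel is 'a' add the prefix lu-; stems whose last vowel is 'i' or 'u' repeat the first consonant+vowel as a prefix.
So bapol → baalpol.

baalpol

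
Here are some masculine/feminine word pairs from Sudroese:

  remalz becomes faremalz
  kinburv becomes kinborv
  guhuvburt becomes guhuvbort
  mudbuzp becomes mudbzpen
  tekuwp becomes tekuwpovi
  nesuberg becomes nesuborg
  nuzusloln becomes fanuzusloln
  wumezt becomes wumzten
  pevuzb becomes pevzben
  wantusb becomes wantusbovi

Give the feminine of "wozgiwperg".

"wozgiwperg" has second-to-last letter 'r'. The stems whose second-to-last letter is 'r' (nesuberg → nesuborg, guhuvburt → guhuvbort, kinburv → kinborv) change the last vowel to 'o'.
So wozgiwperg → wozgiwporg.

wozgiwporg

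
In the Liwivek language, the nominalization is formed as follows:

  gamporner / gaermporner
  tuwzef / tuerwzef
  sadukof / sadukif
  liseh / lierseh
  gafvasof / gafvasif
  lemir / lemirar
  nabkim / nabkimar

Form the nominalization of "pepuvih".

lemir and gamporner both end in -r yet inflect differently (lemirar, gaermporner), so the final letter is not what conditions the rule; the last vowel is.
"pepuvih" has last vowel 'i'. The stems whose last vowel is 'i' (lemir → lemirar, nabkim → nabkimar) add -ar.
The other patterns: stems whose last vowel is 'e' insert -er- after the first vowel; stems whose last vowel is 'o' change the last vowel to 'i'.
So pepuvih → pepuvihar.

pepuvihar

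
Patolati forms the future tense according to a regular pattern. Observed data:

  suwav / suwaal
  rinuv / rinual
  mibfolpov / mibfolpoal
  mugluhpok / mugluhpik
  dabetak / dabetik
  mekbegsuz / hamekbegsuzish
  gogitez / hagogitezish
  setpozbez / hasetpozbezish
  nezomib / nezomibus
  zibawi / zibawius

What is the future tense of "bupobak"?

mibfolpov and mugluhpok both have last vowel 'o' yet inflect differently (mibfolpoal, mugluhpik), so the last vowel is not what conditions the rule; the final letter is.
"bupobak" ends in -k. The stems ending in -k (mugluhpok → mugluhpik, dabetak → dabetik) change the last vowel to 'i'.
The other patterns: stems ending in -v drop the final letter and add -al; stems ending in -z add ha- … -ish around the stem; stems ending in -b or -i add -us.
So bupobak → bupobik.

bupobik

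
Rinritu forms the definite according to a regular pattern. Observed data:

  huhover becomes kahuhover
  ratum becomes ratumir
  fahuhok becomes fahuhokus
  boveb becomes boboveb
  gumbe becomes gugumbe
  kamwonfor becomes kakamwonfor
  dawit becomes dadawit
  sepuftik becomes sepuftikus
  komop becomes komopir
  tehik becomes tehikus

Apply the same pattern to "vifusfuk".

vifusfukus

kamwonfor and fahuhok both have last vowel 'o' yet inflect differently (kakamwonfor, fahuhokus), so the last vowel is not what conditions the rule; the final letter is.
"vifusfuk" ends in -k. The stems ending in -k (tehik → tehikus, fahuhok → fahuhokus, sepuftik → sepuftikus) add -us.
The other patterns: stems ending in -r add the prefix ka-; stems ending in -m or -p add -ir; stems ending in -b, -e or -t repeat the first consonant+vowel as a prefix.
So vifusfuk → vifusfukus.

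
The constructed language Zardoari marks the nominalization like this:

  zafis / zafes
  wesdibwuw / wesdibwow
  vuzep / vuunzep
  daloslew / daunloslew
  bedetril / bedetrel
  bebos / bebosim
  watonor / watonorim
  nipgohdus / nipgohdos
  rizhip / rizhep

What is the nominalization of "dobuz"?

doboz

wesdibwuw and daloslew both end in -w yet inflect differently (wesdibwow, daunloslew), so the final letter is not what conditions the rule; the last vowel is.
"dobuz" has last vowel 'u'. The stems whose last vowel is 'u' (nipgohdus → nipgohdos, wesdibwuw → wesdibwow) change the last vowel to 'o'.
The other patterns: stems whose last vowel is 'e' insert -un- after the first vowel; stems whose last vowel is 'o' add -im; stems whose last vowel is 'i' change the last vowel to 'e'.
So dobuz → doboz.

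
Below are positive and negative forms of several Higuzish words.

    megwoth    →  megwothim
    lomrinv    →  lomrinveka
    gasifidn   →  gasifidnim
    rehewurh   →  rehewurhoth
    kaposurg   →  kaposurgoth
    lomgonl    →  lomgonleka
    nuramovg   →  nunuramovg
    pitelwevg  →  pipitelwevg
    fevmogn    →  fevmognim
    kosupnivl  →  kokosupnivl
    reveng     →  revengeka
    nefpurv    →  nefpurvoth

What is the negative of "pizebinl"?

reveng and nuramovg both end in -g yet inflect differently (revengeka, nunuramovg), so the final letter is not what conditions the rule; the second-to-last letter is.
"pizebinl" has second-to-last letter 'n'. The stems whose second-to-last letter is 'n' (lomrinv → lomrinveka, lomgonl → lomgonleka, reveng → revengeka) add -eka.
So pizebinl → pizebinleka.

pizebinleka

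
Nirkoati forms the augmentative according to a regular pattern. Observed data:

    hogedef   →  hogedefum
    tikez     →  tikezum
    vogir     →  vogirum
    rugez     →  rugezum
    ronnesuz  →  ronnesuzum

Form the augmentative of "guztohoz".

guztohozum

Every pair shown (hogedef → hogedefum, tikez → tikezum, vogir → vogirum, …) follows the same rule: add -um.
So guztohoz → guztohozum.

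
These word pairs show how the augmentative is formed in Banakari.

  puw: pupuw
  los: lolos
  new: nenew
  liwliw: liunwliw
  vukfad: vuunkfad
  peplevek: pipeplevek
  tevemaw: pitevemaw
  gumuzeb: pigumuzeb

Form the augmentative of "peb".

puw and liwliw both end in -w yet inflect differently (pupuw, liunwliw), so the final letter is not what conditions the rule; the number of vowels is.
"peb" has 1 vowel. The stems with 1 vowel (puw → pupuw, los → lolos, new → nenew) repeat the first consonant+vowel as a prefix.
The other patterns: stems with 2 vowels insert -un- after the first vowel; stems with 3 vowels add the prefix pi-.
So peb → pepeb.

pepeb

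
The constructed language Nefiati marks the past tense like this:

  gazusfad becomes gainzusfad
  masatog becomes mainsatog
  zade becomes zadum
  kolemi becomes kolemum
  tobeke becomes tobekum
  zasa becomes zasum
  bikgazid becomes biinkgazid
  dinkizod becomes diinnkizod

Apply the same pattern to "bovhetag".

"bovhetag" ends in a consonant. The stems ending in a consonant (bikgazid → biinkgazid, gazusfad → gainzusfad, masatog → mainsatog) insert -in- after the first vowel.
The other pattern: stems ending in a vowel drop the final letter and add -um.
So bovhetag → boinvhetag.

boinvhetag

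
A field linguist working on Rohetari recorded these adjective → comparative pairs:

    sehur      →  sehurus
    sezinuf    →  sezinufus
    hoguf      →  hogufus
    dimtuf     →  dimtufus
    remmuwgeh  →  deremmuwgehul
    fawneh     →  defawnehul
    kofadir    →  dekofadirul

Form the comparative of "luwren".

sehur and kofadir both end in -r yet inflect differently (sehurus, dekofadirul), so the final letter is not what conditions the rule; the last vowel is.
"luwren" has last vowel 'e'. The stems whose last vowel is 'e' (remmuwgeh → deremmuwgehul, fawneh → defawnehul) add de- … -ul around the stem.
The other pattern: stems whose last vowel is 'u' add -us.
So luwren → deluwrenul.

deluwrenul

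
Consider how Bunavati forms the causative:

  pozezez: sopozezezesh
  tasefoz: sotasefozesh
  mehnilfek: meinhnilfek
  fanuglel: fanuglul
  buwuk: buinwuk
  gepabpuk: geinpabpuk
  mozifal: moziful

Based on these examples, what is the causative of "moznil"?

moznul

pozezez and mehnilfek both have last vowel 'e' yet inflect differently (sopozezezesh, meinhnilfek), so the last vowel is not what conditions the rule; the final letter is.
"moznil" ends in -l. The stems ending in -l (fanuglel → fanuglul, mozifal → moziful) change the last vowel to 'u'.
The other patterns: stems ending in -z add so- … -esh around the stem; stems ending in -k insert -in- after the first vowel.
So moznil → moznul.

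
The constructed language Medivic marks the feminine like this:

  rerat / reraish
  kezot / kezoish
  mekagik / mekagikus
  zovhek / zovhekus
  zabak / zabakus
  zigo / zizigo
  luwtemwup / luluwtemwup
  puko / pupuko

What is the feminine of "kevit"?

rerat and zabak both have last vowel 'a' yet inflect differently (reraish, zabakus), so the last vowel is not what conditions the rule; the final letter is.
"kevit" ends in -t. The stems ending in -t (rerat → reraish, kezot → kezoish) drop the final letter and add -ish.
The other patterns: stems ending in -k add -us; stems ending in -o or -p repeat the first consonant+vowel as a prefix.
So kevit → keviish.

keviish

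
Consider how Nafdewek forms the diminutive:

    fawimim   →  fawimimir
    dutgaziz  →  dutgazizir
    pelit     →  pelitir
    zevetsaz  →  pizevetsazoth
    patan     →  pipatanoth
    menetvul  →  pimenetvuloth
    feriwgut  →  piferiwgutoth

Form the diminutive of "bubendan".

pibubendanoth

dutgaziz and zevetsaz both end in -z yet inflect differently (dutgazizir, pizevetsazoth), so the final letter is not what conditions the rule; the last vowel is.
"bubendan" has last vowel 'a'. The stems whose last vowel is 'a' (zevetsaz → pizevetsazoth, patan → pipatanoth) add pi- … -oth around the stem.
The other pattern: stems whose last vowel is 'i' add -ir.
So bubendan → pibubendanoth.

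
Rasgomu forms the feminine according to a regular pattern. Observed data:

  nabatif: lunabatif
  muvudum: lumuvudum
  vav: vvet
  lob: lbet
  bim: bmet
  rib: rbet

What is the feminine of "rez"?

muvudum and bim both end in -m yet inflect differently (lumuvudum, bmet), so the final letter is not what conditions the rule; the number of vowels is.
"rez" has 1 vowel. The stems with 1 vowel (vav → vvet, lob → lbet, bim → bmet) delete the last vowel and add -et.
The other pattern: stems with 3 vowels add the prefix lu-.
So rez → rzet.

rzet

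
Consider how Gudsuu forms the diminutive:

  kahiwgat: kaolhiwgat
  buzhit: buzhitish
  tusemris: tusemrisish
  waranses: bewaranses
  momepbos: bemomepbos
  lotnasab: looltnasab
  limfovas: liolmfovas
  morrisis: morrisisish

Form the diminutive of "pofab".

"pofab" has last vowel 'a'. The stems whose last vowel is 'a' (kahiwgat → kaolhiwgat, lotnasab → looltnasab, limfovas → liolmfovas) insert -ol- after the first vowel.
The other patterns: stems whose last vowel is 'i' add -ish; stems whose last vowel is 'e' or 'o' add the prefix be-.
So pofab → poolfab.

poolfab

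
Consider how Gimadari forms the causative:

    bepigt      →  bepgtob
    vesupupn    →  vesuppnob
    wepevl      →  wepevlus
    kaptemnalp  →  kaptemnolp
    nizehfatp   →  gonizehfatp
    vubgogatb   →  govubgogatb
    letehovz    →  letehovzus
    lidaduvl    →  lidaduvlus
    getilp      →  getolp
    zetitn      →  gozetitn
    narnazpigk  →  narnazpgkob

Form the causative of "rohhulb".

kaptemnalp and nizehfatp both end in -p yet inflect differently (kaptemnolp, gonizehfatp), so the final letter is not what conditions the rule; the second-to-last letter is.
"rohhulb" has second-to-last letter 'l'. The stems whose second-to-last letter is 'l' (kaptemnalp → kaptemnolp, getilp → getolp) change the last vowel to 'o'.
The other patterns: stems whose second-to-last letter is 'v' add -us; stems whose second-to-last letter is 't' add the prefix go-; stems whose second-to-last letter is 'g' or 'p' delete the last vowel and add -ob.
So rohhulb → rohholb.

rohholb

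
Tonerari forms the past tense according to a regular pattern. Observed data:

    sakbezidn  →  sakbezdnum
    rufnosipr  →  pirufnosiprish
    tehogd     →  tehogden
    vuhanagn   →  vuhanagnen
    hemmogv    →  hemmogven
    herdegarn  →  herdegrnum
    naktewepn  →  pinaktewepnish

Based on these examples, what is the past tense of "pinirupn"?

vuhanagn and naktewepn both end in -n yet inflect differently (vuhanagnen, pinaktewepnish), so the final letter is not what conditions the rule; the second-to-last letter is.
"pinirupn" has second-to-last letter 'p'. The stems whose second-to-last letter is 'p' (naktewepn → pinaktewepnish, rufnosipr → pirufnosiprish) add pi- … -ish around the stem.
So pinirupn → pipinirupnish.

pipinirupnish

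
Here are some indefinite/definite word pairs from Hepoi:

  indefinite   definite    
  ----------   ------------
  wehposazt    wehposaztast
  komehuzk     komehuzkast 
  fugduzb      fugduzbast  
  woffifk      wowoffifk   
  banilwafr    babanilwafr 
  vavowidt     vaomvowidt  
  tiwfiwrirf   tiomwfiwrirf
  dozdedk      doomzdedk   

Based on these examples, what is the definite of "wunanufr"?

wuwunanufr

komehuzk and woffifk both end in -k yet inflect differently (komehuzkast, wowoffifk), so the final letter is not what conditions the rule; the second-to-last letter is.
"wunanufr" has second-to-last letter 'f'. The stems whose second-to-last letter is 'f' (woffifk → wowoffifk, banilwafr → babanilwafr) repeat the first consonant+vowel as a prefix.
The other patterns: stems whose second-to-last letter is 'z' add -ast; stems whose second-to-last letter is 'd' or 'r' insert -om- after the first vowel.
So wunanufr → wuwunanufr.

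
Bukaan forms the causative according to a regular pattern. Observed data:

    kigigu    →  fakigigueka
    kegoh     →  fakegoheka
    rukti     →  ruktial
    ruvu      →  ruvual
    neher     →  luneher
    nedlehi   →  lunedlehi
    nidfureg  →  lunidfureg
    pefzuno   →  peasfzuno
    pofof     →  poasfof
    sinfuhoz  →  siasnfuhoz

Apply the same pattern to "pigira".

kigigu and ruvu both end in -u yet inflect differently (fakigigueka, ruvual), so the final letter is not what conditions the rule; the first letter is.
"pigira" begins with p-. The stems beginning with p- (pefzuno → peasfzuno, pofof → poasfof) insert -as- after the first vowel.
So pigira → piasgira.

piasgira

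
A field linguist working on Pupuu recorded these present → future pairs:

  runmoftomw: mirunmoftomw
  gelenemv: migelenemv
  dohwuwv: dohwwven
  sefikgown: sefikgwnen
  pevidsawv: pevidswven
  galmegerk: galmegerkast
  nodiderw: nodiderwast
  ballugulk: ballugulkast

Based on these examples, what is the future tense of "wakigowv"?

wakigwven

gelenemv and dohwuwv both end in -v yet inflect differently (migelenemv, dohwwven), so the final letter is not what conditions the rule; the second-to-last letter is.
"wakigowv" has second-to-last letter 'w'. The stems whose second-to-last letter is 'w' (dohwuwv → dohwwven, sefikgown → sefikgwnen, pevidsawv → pevidswven) delete the last vowel and add -en.
So wakigowv → wakigwven.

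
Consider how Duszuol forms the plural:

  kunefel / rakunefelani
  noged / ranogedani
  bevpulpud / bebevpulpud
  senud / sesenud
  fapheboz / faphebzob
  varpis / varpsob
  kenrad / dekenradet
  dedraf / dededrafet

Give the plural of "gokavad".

noged and bevpulpud both end in -d yet inflect differently (ranogedani, bebevpulpud), so the final letter is not what conditions the rule; the last vowel is.
"gokavad" has last vowel 'a'. The stems whose last vowel is 'a' (kenrad → dekenradet, dedraf → dededrafet) add de- … -et around the stem.
So gokavad → degokavadet.

degokavadet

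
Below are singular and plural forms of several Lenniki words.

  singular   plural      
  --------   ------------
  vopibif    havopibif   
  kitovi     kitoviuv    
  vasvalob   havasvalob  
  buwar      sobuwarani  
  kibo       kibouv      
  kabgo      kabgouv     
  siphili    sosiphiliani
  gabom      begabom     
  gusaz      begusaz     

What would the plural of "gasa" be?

siphili and kitovi both end in -i yet inflect differently (sosiphiliani, kitoviuv), so the final letter is not what conditions the rule; the first letter is.
"gasa" begins with g-. The stems beginning with g- (gabom → begabom, gusaz → begusaz) add the prefix be-.
So gasa → begasa.

begasa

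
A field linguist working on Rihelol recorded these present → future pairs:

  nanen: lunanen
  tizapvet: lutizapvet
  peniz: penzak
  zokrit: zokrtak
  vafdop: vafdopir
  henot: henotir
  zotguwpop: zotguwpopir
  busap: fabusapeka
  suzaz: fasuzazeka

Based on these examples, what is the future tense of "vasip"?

tizapvet and zokrit both end in -t yet inflect differently (lutizapvet, zokrtak), so the final letter is not what conditions the rule; the last vowel is.
"vasip" has last vowel 'i'. The stems whose last vowel is 'i' (peniz → penzak, zokrit → zokrtak) delete the last vowel and add -ak.
So vasip → vaspak.

vaspak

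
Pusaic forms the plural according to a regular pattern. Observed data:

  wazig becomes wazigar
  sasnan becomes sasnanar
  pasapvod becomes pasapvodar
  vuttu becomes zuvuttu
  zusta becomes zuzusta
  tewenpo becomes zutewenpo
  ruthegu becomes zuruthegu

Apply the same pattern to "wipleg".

sasnan and zusta both have last vowel 'a' yet inflect differently (sasnanar, zuzusta), so the last vowel is not what conditions the rule; whether the stem ends in a vowel or a consonant is.
"wipleg" ends in a consonant. The stems ending in a consonant (wazig → wazigar, sasnan → sasnanar, pasapvod → pasapvodar) add -ar.
So wipleg → wiplegar.

wiplegar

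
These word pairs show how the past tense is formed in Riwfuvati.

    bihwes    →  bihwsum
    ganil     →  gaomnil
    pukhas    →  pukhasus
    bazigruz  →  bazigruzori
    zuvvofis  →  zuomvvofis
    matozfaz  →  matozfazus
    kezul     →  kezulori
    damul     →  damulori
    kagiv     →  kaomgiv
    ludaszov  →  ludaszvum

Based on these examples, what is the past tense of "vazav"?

"vazav" has last vowel 'a'. The stems whose last vowel is 'a' (pukhas → pukhasus, matozfaz → matozfazus) add -us.
So vazav → vazavus.

vazavus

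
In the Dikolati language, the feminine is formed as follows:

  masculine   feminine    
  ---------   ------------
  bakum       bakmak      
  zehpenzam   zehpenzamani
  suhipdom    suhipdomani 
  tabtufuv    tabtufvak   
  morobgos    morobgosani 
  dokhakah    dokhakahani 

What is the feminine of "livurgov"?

livurgovani

bakum and zehpenzam both end in -m yet inflect differently (bakmak, zehpenzamani), so the final letter is not what conditions the rule; the last vowel is.
"livurgov" has last vowel 'o'. The stems whose last vowel is 'o' (morobgos → morobgosani, suhipdom → suhipdomani) add -ani.
The other pattern: stems whose last vowel is 'u' delete the last vowel and add -ak.
So livurgov → livurgovani.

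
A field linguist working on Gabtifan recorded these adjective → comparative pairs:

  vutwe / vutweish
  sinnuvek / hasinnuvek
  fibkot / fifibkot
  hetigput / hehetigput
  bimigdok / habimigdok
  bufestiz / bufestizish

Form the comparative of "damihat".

bimigdok and fibkot both have last vowel 'o' yet inflect differently (habimigdok, fifibkot), so the last vowel is not what conditions the rule; the final letter is.
"damihat" ends in -t. The stems ending in -t (fibkot → fifibkot, hetigput → hehetigput) repeat the first consonant+vowel as a prefix.
So damihat → dadamihat.

dadamihat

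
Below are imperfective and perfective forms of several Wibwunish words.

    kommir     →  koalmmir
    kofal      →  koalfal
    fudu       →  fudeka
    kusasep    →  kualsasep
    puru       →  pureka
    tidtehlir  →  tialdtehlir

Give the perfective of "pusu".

"pusu" ends in a vowel. The stems ending in a vowel (fudu → fudeka, puru → pureka) drop the final letter and add -eka.
So pusu → puseka.

puseka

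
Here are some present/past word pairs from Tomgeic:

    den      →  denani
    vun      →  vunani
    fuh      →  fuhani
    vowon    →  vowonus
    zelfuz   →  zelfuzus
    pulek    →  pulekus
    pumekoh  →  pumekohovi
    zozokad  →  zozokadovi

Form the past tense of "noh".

nohani

"noh" has 1 vowel. The stems with 1 vowel (den → denani, vun → vunani, fuh → fuhani) add -ani.
The other patterns: stems with 2 vowels add -us; stems with 3 vowels add -ovi.
So noh → nohani.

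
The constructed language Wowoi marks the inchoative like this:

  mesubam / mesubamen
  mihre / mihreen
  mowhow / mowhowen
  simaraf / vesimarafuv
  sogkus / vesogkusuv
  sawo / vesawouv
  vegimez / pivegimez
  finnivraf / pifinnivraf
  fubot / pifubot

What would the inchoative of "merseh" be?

mersehen

simaraf and finnivraf both end in -f yet inflect differently (vesimarafuv, pifinnivraf), so the final letter is not what conditions the rule; the first letter is.
"merseh" begins with m-. The stems beginning with m- (mesubam → mesubamen, mihre → mihreen, mowhow → mowhowen) add -en.
The other patterns: stems beginning with s- add ve- … -uv around the stem; stems beginning with f- or v- add the prefix pi-.
So merseh → mersehen.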